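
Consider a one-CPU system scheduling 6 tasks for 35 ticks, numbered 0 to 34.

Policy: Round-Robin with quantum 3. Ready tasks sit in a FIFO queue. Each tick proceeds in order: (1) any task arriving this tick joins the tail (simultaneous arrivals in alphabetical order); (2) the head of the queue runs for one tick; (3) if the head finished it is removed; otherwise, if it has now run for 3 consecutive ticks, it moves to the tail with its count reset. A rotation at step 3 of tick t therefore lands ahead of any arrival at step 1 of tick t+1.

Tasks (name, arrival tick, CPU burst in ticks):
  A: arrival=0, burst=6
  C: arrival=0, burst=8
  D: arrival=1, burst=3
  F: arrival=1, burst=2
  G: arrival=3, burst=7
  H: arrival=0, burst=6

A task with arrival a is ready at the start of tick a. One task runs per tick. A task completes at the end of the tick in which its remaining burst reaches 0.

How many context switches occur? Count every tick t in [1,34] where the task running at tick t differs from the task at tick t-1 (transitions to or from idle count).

t=0: queue=[A,C,H] q_used=0 → run A
t=1: queue=[A,C,H,D,F] q_used=1 → run A
t=2: queue=[A,C,H,D,F] q_used=2 → run A
t=3: queue=[C,H,D,F,A,G] q_used=0 → run C
t=4: queue=[C,H,D,F,A,G] q_used=1 → run C
t=5: queue=[C,H,D,F,A,G] q_used=2 → run C
t=6: queue=[H,D,F,A,G,C] q_used=0 → run H
t=7: queue=[H,D,F,A,G,C] q_used=1 → run H
t=8: queue=[H,D,F,A,G,C] q_used=2 → run H
t=9: queue=[D,F,A,G,C,H] q_used=0 → run D
t=10: queue=[D,F,A,G,C,H] q_used=1 → run D
t=11: queue=[D,F,A,G,C,H] q_used=2 → run D
t=12: queue=[F,A,G,C,H] q_used=0 → run F
t=13: queue=[F,A,G,C,H] q_used=1 → run F
t=14: queue=[A,G,C,H] q_used=0 → run A
t=15: queue=[A,G,C,H] q_used=1 → run A
t=16: queue=[A,G,C,H] q_used=2 → run A
t=17: queue=[G,C,H] q_used=0 → run G
t=18: queue=[G,C,H] q_used=1 → run G
t=19: queue=[G,C,H] q_used=2 → run G
t=20: queue=[C,H,G] q_used=0 → run C
t=21: queue=[C,H,G] q_used=1 → run C
t=22: queue=[C,H,G] q_used=2 → run C
t=23: queue=[H,G,C] q_used=0 → run H
t=24: queue=[H,G,C] q_used=1 → run H
t=25: queue=[H,G,C] q_used=2 → run H
t=26: queue=[G,C] q_used=0 → run G
t=27: queue=[G,C] q_used=1 → run G
t=28: queue=[G,C] q_used=2 → run G
t=29: queue=[C,G] q_used=0 → run C
t=30: queue=[C,G] q_used=1 → run C
t=31: queue=[G] q_used=0 → run G
t=32: (idle)
t=33: (idle)
t=34: (idle)

context switches = 12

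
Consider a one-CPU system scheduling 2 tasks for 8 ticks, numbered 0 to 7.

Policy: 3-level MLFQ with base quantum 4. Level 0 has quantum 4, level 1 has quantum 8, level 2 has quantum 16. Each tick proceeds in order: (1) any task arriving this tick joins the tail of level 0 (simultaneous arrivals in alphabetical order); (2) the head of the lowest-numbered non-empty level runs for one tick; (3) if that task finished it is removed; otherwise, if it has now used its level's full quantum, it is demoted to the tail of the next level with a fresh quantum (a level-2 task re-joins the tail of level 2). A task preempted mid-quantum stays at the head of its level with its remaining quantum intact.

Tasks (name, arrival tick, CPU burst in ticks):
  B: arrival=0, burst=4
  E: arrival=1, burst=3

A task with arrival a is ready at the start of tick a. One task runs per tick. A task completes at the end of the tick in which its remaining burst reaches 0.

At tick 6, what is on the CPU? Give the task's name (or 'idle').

t=0: L0/L1/L2 = B/-/- → run B
t=1: L0/L1/L2 = BE/-/- → run B
t=2: L0/L1/L2 = BE/-/- → run B
t=3: L0/L1/L2 = BE/-/- → run B
t=4: L0/L1/L2 = E/-/- → run E
t=5: L0/L1/L2 = E/-/- → run E
t=6: L0/L1/L2 = E/-/- → run E
t=7: (idle)

running at tick 6 = E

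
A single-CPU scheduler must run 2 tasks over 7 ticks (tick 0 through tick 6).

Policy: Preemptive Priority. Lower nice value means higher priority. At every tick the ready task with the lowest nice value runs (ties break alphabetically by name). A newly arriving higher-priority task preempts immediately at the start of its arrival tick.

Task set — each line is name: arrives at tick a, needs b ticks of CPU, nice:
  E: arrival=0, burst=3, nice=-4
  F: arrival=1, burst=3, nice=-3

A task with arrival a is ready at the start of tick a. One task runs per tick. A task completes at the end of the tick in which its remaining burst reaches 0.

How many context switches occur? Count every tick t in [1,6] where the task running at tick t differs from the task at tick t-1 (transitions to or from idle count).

t=0: ready={E} → run E
t=1: ready={E,F} → run E
t=2: ready={E,F} → run E
t=3: ready={F} → run F
t=4: ready={F} → run F
t=5: ready={F} → run F
t=6: (idle)

context switches = 2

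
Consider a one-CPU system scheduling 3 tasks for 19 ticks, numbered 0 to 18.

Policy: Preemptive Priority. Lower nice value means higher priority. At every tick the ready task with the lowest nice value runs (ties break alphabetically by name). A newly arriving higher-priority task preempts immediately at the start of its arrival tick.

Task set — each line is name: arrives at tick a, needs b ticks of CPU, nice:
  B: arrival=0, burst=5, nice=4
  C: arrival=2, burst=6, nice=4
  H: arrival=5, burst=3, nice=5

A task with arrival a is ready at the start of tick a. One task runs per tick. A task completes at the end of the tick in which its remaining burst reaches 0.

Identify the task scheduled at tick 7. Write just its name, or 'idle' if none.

running at tick 7 = C

t=0: ready={B} → run B
t=1: ready={B} → run B
t=2: ready={B,C} → run B
t=3: ready={B,C} → run B
t=4: ready={B,C} → run B
t=5: ready={C,H} → run C
t=6: ready={C,H} → run C
t=7: ready={C,H} → run C
t=8: ready={C,H} → run C
t=9: ready={C,H} → run C
t=10: ready={C,H} → run C
t=11: ready={H} → run H
t=12: ready={H} → run H
t=13: ready={H} → run H
t=14: (idle)
t=15: (idle)
t=16: (idle)
t=17: (idle)
t=18: (idle)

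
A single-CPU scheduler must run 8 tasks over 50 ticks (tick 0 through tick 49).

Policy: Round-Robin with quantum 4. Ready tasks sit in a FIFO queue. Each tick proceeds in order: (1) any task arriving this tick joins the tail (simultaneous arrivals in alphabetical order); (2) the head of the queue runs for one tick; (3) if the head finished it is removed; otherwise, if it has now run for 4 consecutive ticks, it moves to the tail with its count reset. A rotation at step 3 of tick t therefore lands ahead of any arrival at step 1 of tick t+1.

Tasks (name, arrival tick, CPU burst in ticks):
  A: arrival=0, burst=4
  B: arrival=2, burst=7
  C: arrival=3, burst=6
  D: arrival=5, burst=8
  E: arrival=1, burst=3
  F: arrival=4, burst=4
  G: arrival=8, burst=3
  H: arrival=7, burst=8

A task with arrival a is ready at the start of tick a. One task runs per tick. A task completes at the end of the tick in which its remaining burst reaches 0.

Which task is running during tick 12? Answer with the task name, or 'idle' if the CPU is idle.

running at tick 12 = C

t=0: queue=[A] q_used=0 → run A
t=1: queue=[A,E] q_used=1 → run A
t=2: queue=[A,E,B] q_used=2 → run A
t=3: queue=[A,E,B,C] q_used=3 → run A
t=4: queue=[E,B,C,F] q_used=0 → run E
t=5: queue=[E,B,C,F,D] q_used=1 → run E
t=6: queue=[E,B,C,F,D] q_used=2 → run E
t=7: queue=[B,C,F,D,H] q_used=0 → run B
t=8: queue=[B,C,F,D,H,G] q_used=1 → run B
t=9: queue=[B,C,F,D,H,G] q_used=2 → run B
t=10: queue=[B,C,F,D,H,G] q_used=3 → run B
t=11: queue=[C,F,D,H,G,B] q_used=0 → run C
t=12: queue=[C,F,D,H,G,B] q_used=1 → run C
t=13: queue=[C,F,D,H,G,B] q_used=2 → run C
t=14: queue=[C,F,D,H,G,B] q_used=3 → run C
t=15: queue=[F,D,H,G,B,C] q_used=0 → run F
t=16: queue=[F,D,H,G,B,C] q_used=1 → run F
t=17: queue=[F,D,H,G,B,C] q_used=2 → run F
t=18: queue=[F,D,H,G,B,C] q_used=3 → run F
t=19: queue=[D,H,G,B,C] q_used=0 → run D
t=20: queue=[D,H,G,B,C] q_used=1 → run D
t=21: queue=[D,H,G,B,C] q_used=2 → run D
t=22: queue=[D,H,G,B,C] q_used=3 → run D
t=23: queue=[H,G,B,C,D] q_used=0 → run H
t=24: queue=[H,G,B,C,D] q_used=1 → run H
t=25: queue=[H,G,B,C,D] q_used=2 → run H
t=26: queue=[H,G,B,C,D] q_used=3 → run H
t=27: queue=[G,B,C,D,H] q_used=0 → run G
t=28: queue=[G,B,C,D,H] q_used=1 → run G
t=29: queue=[G,B,C,D,H] q_used=2 → run G
t=30: queue=[B,C,D,H] q_used=0 → run B
t=31: queue=[B,C,D,H] q_used=1 → run B
t=32: queue=[B,C,D,H] q_used=2 → run B
t=33: queue=[C,D,H] q_used=0 → run C
t=34: queue=[C,D,H] q_used=1 → run C
t=35: queue=[D,H] q_used=0 → run D
t=36: queue=[D,H] q_used=1 → run D
t=37: queue=[D,H] q_used=2 → run D
t=38: queue=[D,H] q_used=3 → run D
t=39: queue=[H] q_used=0 → run H
t=40: queue=[H] q_used=1 → run H
t=41: queue=[H] q_used=2 → run H
t=42: queue=[H] q_used=3 → run H
t=43: (idle)
t=44: (idle)
t=45: (idle)
t=46: (idle)
t=47: (idle)
t=48: (idle)
t=49: (idle)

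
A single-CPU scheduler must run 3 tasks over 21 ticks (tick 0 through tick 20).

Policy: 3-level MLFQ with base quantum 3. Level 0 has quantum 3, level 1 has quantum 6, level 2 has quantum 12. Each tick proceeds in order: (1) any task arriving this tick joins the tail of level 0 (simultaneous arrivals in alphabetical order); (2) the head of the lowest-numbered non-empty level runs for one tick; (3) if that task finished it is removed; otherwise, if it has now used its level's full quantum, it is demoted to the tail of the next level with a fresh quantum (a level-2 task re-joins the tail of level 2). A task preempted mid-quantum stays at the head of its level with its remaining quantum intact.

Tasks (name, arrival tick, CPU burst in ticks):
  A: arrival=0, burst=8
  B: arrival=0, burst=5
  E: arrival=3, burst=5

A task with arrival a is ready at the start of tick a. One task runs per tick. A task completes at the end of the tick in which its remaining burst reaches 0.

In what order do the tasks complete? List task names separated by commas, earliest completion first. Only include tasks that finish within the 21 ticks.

completion order = A, B, E

t=0: L0/L1/L2 = AB/-/- → run A
t=1: L0/L1/L2 = AB/-/- → run A
t=2: L0/L1/L2 = AB/-/- → run A
t=3: L0/L1/L2 = BE/A/- → run B
t=4: L0/L1/L2 = BE/A/- → run B
t=5: L0/L1/L2 = BE/A/- → run B
t=6: L0/L1/L2 = E/AB/- → run E
t=7: L0/L1/L2 = E/AB/- → run E
t=8: L0/L1/L2 = E/AB/- → run E
t=9: L0/L1/L2 = -/ABE/- → run A
t=10: L0/L1/L2 = -/ABE/- → run A
t=11: L0/L1/L2 = -/ABE/- → run A
t=12: L0/L1/L2 = -/ABE/- → run A
t=13: L0/L1/L2 = -/ABE/- → run A
t=14: L0/L1/L2 = -/BE/- → run B
t=15: L0/L1/L2 = -/BE/- → run B
t=16: L0/L1/L2 = -/E/- → run E
t=17: L0/L1/L2 = -/E/- → run E
t=18: (idle)
t=19: (idle)
t=20: (idle)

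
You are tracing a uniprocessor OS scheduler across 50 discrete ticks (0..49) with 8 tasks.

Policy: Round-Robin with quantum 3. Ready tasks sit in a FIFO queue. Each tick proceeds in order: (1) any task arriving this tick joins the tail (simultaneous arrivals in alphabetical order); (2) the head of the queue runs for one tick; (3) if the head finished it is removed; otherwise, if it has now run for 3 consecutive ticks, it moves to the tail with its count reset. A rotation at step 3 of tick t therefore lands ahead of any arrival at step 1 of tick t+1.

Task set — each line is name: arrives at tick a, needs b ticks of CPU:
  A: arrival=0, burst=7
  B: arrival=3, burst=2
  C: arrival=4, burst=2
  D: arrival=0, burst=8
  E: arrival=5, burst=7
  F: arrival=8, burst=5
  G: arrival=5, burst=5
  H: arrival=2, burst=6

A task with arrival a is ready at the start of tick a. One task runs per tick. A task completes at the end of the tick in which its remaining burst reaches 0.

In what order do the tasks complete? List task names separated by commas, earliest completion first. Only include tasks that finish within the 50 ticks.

t=0: queue=[A,D] q_used=0 → run A
t=1: queue=[A,D] q_used=1 → run A
t=2: queue=[A,D,H] q_used=2 → run A
t=3: queue=[D,H,A,B] q_used=0 → run D
t=4: queue=[D,H,A,B,C] q_used=1 → run D
t=5: queue=[D,H,A,B,C,E,G] q_used=2 → run D
t=6: queue=[H,A,B,C,E,G,D] q_used=0 → run H
t=7: queue=[H,A,B,C,E,G,D] q_used=1 → run H
t=8: queue=[H,A,B,C,E,G,D,F] q_used=2 → run H
t=9: queue=[A,B,C,E,G,D,F,H] q_used=0 → run A
t=10: queue=[A,B,C,E,G,D,F,H] q_used=1 → run A
t=11: queue=[A,B,C,E,G,D,F,H] q_used=2 → run A
t=12: queue=[B,C,E,G,D,F,H,A] q_used=0 → run B
t=13: queue=[B,C,E,G,D,F,H,A] q_used=1 → run B
t=14: queue=[C,E,G,D,F,H,A] q_used=0 → run C
t=15: queue=[C,E,G,D,F,H,A] q_used=1 → run C
t=16: queue=[E,G,D,F,H,A] q_used=0 → run E
t=17: queue=[E,G,D,F,H,A] q_used=1 → run E
t=18: queue=[E,G,D,F,H,A] q_used=2 → run E
t=19: queue=[G,D,F,H,A,E] q_used=0 → run G
t=20: queue=[G,D,F,H,A,E] q_used=1 → run G
t=21: queue=[G,D,F,H,A,E] q_used=2 → run G
t=22: queue=[D,F,H,A,E,G] q_used=0 → run D
t=23: queue=[D,F,H,A,E,G] q_used=1 → run D
t=24: queue=[D,F,H,A,E,G] q_used=2 → run D
t=25: queue=[F,H,A,E,G,D] q_used=0 → run F
t=26: queue=[F,H,A,E,G,D] q_used=1 → run F
t=27: queue=[F,H,A,E,G,D] q_used=2 → run F
t=28: queue=[H,A,E,G,D,F] q_used=0 → run H
t=29: queue=[H,A,E,G,D,F] q_used=1 → run H
t=30: queue=[H,A,E,G,D,F] q_used=2 → run H
t=31: queue=[A,E,G,D,F] q_used=0 → run A
t=32: queue=[E,G,D,F] q_used=0 → run E
t=33: queue=[E,G,D,F] q_used=1 → run E
t=34: queue=[E,G,D,F] q_used=2 → run E
t=35: queue=[G,D,F,E] q_used=0 → run G
t=36: queue=[G,D,F,E] q_used=1 → run G
t=37: queue=[D,F,E] q_used=0 → run D
t=38: queue=[D,F,E] q_used=1 → run D
t=39: queue=[F,E] q_used=0 → run F
t=40: queue=[F,E] q_used=1 → run F
t=41: queue=[E] q_used=0 → run E
t=42: (idle)
t=43: (idle)
t=44: (idle)
t=45: (idle)
t=46: (idle)
t=47: (idle)
t=48: (idle)
t=49: (idle)

completion order = B, C, H, A, G, D, F, E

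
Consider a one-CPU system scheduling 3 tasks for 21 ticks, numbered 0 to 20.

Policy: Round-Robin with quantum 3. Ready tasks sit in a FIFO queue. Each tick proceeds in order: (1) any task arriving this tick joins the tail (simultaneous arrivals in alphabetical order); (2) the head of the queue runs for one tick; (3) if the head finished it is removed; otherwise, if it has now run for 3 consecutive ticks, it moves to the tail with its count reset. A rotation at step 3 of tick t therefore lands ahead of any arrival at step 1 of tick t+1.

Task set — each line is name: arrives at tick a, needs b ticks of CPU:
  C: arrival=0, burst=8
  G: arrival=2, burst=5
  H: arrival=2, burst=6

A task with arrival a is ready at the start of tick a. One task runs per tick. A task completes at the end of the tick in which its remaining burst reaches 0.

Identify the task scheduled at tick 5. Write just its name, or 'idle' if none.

t=0: queue=[C] q_used=0 → run C
t=1: queue=[C] q_used=1 → run C
t=2: queue=[C,G,H] q_used=2 → run C
t=3: queue=[G,H,C] q_used=0 → run G
t=4: queue=[G,H,C] q_used=1 → run G
t=5: queue=[G,H,C] q_used=2 → run G
t=6: queue=[H,C,G] q_used=0 → run H
t=7: queue=[H,C,G] q_used=1 → run H
t=8: queue=[H,C,G] q_used=2 → run H
t=9: queue=[C,G,H] q_used=0 → run C
t=10: queue=[C,G,H] q_used=1 → run C
t=11: queue=[C,G,H] q_used=2 → run C
t=12: queue=[G,H,C] q_used=0 → run G
t=13: queue=[G,H,C] q_used=1 → run G
t=14: queue=[H,C] q_used=0 → run H
t=15: queue=[H,C] q_used=1 → run H
t=16: queue=[H,C] q_used=2 → run H
t=17: queue=[C] q_used=0 → run C
t=18: queue=[C] q_used=1 → run C
t=19: (idle)
t=20: (idle)

running at tick 5 = G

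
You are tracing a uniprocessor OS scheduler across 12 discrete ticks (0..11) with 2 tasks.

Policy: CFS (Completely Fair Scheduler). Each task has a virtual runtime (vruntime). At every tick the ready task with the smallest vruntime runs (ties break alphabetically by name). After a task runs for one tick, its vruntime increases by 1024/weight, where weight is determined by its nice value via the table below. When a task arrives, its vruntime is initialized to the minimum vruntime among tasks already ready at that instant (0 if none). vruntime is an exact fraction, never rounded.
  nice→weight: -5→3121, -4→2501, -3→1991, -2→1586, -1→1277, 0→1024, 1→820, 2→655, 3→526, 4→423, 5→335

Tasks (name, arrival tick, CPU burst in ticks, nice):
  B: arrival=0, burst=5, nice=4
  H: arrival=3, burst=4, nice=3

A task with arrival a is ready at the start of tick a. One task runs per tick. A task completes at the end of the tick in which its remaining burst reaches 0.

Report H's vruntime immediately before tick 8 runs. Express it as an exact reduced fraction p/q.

t=0: vr[B=0] → run B
t=1: vr[B=1024/423] → run B
t=2: vr[B=2048/423] → run B
t=3: vr[B=1024/141 H=1024/141] → run B
t=4: vr[B=4096/423 H=1024/141] → run H
t=5: vr[B=4096/423 H=341504/37083] → run H
t=6: vr[B=4096/423 H=413696/37083] → run B
t=7: vr[H=413696/37083] → run H
t=8: vr[H=485888/37083] → run H
t=9: (idle)
t=10: (idle)
t=11: (idle)

vruntime(H, start of tick 8) = 485888/37083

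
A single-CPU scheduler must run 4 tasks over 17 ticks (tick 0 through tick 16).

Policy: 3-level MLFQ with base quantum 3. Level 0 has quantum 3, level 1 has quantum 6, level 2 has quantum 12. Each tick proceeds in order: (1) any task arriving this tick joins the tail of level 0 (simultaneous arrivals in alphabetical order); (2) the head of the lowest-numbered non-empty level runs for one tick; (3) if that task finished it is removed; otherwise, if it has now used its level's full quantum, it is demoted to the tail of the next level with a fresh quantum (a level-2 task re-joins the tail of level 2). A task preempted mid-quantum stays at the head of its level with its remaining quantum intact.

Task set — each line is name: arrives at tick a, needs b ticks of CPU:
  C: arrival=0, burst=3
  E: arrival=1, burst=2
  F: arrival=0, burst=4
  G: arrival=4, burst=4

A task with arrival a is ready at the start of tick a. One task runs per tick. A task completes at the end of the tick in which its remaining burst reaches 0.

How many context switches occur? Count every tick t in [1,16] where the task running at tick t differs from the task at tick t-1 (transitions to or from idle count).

t=0: L0/L1/L2 = CF/-/- → run C
t=1: L0/L1/L2 = CFE/-/- → run C
t=2: L0/L1/L2 = CFE/-/- → run C
t=3: L0/L1/L2 = FE/-/- → run F
t=4: L0/L1/L2 = FEG/-/- → run F
t=5: L0/L1/L2 = FEG/-/- → run F
t=6: L0/L1/L2 = EG/F/- → run E
t=7: L0/L1/L2 = EG/F/- → run E
t=8: L0/L1/L2 = G/F/- → run G
t=9: L0/L1/L2 = G/F/- → run G
t=10: L0/L1/L2 = G/F/- → run G
t=11: L0/L1/L2 = -/FG/- → run F
t=12: L0/L1/L2 = -/G/- → run G
t=13: (idle)
t=14: (idle)
t=15: (idle)
t=16: (idle)

context switches = 6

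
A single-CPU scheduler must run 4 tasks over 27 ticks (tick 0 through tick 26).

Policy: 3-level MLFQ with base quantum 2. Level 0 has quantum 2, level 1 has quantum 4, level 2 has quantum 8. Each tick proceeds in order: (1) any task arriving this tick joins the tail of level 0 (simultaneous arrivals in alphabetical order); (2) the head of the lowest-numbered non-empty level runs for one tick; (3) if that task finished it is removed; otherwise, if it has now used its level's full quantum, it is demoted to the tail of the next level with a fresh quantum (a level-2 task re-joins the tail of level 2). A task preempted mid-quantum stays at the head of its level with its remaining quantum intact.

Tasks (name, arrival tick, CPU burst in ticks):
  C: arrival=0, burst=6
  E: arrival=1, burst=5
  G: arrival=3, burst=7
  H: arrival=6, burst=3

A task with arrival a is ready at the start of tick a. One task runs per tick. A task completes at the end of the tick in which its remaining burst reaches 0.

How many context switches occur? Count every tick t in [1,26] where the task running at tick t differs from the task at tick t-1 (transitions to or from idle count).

context switches = 9

t=0: L0/L1/L2 = C/-/- → run C
t=1: L0/L1/L2 = CE/-/- → run C
t=2: L0/L1/L2 = E/C/- → run E
t=3: L0/L1/L2 = EG/C/- → run E
t=4: L0/L1/L2 = G/CE/- → run G
t=5: L0/L1/L2 = G/CE/- → run G
t=6: L0/L1/L2 = H/CEG/- → run H
t=7: L0/L1/L2 = H/CEG/- → run H
t=8: L0/L1/L2 = -/CEGH/- → run C
t=9: L0/L1/L2 = -/CEGH/- → run C
t=10: L0/L1/L2 = -/CEGH/- → run C
t=11: L0/L1/L2 = -/CEGH/- → run C
t=12: L0/L1/L2 = -/EGH/- → run E
t=13: L0/L1/L2 = -/EGH/- → run E
t=14: L0/L1/L2 = -/EGH/- → run E
t=15: L0/L1/L2 = -/GH/- → run G
t=16: L0/L1/L2 = -/GH/- → run G
t=17: L0/L1/L2 = -/GH/- → run G
t=18: L0/L1/L2 = -/GH/- → run G
t=19: L0/L1/L2 = -/H/G → run H
t=20: L0/L1/L2 = -/-/G → run G
t=21: (idle)
t=22: (idle)
t=23: (idle)
t=24: (idle)
t=25: (idle)
t=26: (idle)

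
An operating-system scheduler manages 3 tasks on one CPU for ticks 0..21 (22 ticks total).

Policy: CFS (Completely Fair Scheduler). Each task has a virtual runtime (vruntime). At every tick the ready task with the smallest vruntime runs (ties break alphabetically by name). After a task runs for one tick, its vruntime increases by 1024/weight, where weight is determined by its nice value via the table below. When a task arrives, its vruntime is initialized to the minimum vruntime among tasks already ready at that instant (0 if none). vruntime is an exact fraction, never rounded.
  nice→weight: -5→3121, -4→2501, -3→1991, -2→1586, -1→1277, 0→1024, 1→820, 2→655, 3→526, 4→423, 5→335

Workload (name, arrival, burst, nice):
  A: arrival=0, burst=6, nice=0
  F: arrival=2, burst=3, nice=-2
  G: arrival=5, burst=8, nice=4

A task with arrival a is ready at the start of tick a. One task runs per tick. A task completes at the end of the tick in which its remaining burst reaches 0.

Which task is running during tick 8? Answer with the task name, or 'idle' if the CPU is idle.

running at tick 8 = A

t=0: vr[A=0] → run A
t=1: vr[A=1] → run A
t=2: vr[A=2 F=2] → run A
t=3: vr[A=3 F=2] → run F
t=4: vr[A=3 F=2098/793] → run F
t=5: vr[A=3 F=2610/793 G=3] → run A
t=6: vr[A=4 F=2610/793 G=3] → run G
t=7: vr[A=4 F=2610/793 G=2293/423] → run F
t=8: vr[A=4 G=2293/423] → run A
t=9: vr[A=5 G=2293/423] → run A
t=10: vr[G=2293/423] → run G
t=11: vr[G=3317/423] → run G
t=12: vr[G=1447/141] → run G
t=13: vr[G=5365/423] → run G
t=14: vr[G=6389/423] → run G
t=15: vr[G=2471/141] → run G
t=16: vr[G=8437/423] → run G
t=17: (idle)
t=18: (idle)
t=19: (idle)
t=20: (idle)
t=21: (idle)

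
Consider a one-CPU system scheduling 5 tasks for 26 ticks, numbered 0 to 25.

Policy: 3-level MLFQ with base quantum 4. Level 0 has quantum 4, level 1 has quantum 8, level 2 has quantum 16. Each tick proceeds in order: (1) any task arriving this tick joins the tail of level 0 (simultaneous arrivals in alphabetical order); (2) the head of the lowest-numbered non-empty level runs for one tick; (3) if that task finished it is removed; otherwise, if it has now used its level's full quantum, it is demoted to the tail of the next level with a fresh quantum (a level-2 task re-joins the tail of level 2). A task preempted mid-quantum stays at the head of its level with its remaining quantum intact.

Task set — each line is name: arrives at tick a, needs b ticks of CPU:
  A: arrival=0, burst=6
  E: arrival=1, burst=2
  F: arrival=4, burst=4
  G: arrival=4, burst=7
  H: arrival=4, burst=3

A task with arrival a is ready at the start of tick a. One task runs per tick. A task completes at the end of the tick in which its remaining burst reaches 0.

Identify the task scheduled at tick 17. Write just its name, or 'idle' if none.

t=0: L0/L1/L2 = A/-/- → run A
t=1: L0/L1/L2 = AE/-/- → run A
t=2: L0/L1/L2 = AE/-/- → run A
t=3: L0/L1/L2 = AE/-/- → run A
t=4: L0/L1/L2 = EFGH/A/- → run E
t=5: L0/L1/L2 = EFGH/A/- → run E
t=6: L0/L1/L2 = FGH/A/- → run F
t=7: L0/L1/L2 = FGH/A/- → run F
t=8: L0/L1/L2 = FGH/A/- → run F
t=9: L0/L1/L2 = FGH/A/- → run F
t=10: L0/L1/L2 = GH/A/- → run G
t=11: L0/L1/L2 = GH/A/- → run G
t=12: L0/L1/L2 = GH/A/- → run G
t=13: L0/L1/L2 = GH/A/- → run G
t=14: L0/L1/L2 = H/AG/- → run H
t=15: L0/L1/L2 = H/AG/- → run H
t=16: L0/L1/L2 = H/AG/- → run H
t=17: L0/L1/L2 = -/AG/- → run A
t=18: L0/L1/L2 = -/AG/- → run A
t=19: L0/L1/L2 = -/G/- → run G
t=20: L0/L1/L2 = -/G/- → run G
t=21: L0/L1/L2 = -/G/- → run G
t=22: (idle)
t=23: (idle)
t=24: (idle)
t=25: (idle)

running at tick 17 = A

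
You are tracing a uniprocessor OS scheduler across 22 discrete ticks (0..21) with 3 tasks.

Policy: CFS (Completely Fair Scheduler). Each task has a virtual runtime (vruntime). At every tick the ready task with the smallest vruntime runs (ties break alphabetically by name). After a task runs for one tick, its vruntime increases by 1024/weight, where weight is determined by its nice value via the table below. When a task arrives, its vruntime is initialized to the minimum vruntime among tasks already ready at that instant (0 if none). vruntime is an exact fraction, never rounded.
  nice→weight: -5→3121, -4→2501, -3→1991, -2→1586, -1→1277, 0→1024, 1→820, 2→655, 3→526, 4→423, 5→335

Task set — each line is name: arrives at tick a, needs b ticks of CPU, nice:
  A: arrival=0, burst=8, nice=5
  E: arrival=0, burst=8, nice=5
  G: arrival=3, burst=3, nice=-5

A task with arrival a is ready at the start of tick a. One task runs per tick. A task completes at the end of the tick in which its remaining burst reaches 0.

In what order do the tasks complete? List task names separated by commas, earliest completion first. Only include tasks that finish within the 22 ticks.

t=0: vr[A=0 E=0] → run A
t=1: vr[A=1024/335 E=0] → run E
t=2: vr[A=1024/335 E=1024/335] → run A
t=3: vr[A=2048/335 E=1024/335 G=1024/335] → run E
t=4: vr[A=2048/335 E=2048/335 G=1024/335] → run G
t=5: vr[A=2048/335 E=2048/335 G=3538944/1045535] → run G
t=6: vr[A=2048/335 E=2048/335 G=3881984/1045535] → run G
t=7: vr[A=2048/335 E=2048/335] → run A
t=8: vr[A=3072/335 E=2048/335] → run E
t=9: vr[A=3072/335 E=3072/335] → run A
t=10: vr[A=4096/335 E=3072/335] → run E
t=11: vr[A=4096/335 E=4096/335] → run A
t=12: vr[A=1024/67 E=4096/335] → run E
t=13: vr[A=1024/67 E=1024/67] → run A
t=14: vr[A=6144/335 E=1024/67] → run E
t=15: vr[A=6144/335 E=6144/335] → run A
t=16: vr[A=7168/335 E=6144/335] → run E
t=17: vr[A=7168/335 E=7168/335] → run A
t=18: vr[E=7168/335] → run E
t=19: (idle)
t=20: (idle)
t=21: (idle)

completion order = G, A, E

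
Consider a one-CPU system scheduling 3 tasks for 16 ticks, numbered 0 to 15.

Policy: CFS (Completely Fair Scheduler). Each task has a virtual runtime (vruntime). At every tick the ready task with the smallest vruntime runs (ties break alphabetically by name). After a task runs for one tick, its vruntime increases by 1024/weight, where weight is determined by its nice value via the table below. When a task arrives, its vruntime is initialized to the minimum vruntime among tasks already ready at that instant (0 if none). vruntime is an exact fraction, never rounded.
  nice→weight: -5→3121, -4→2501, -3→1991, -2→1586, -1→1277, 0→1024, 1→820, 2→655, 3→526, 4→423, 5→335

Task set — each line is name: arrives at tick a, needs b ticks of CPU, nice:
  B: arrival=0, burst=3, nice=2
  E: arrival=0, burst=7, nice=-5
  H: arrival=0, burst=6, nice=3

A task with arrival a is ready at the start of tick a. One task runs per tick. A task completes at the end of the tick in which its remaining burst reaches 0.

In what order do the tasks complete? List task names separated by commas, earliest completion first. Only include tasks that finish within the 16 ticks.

completion order = E, B, H

t=0: vr[B=0 E=0 H=0] → run B
t=1: vr[B=1024/655 E=0 H=0] → run E
t=2: vr[B=1024/655 E=1024/3121 H=0] → run H
t=3: vr[B=1024/655 E=1024/3121 H=512/263] → run E
t=4: vr[B=1024/655 E=2048/3121 H=512/263] → run E
t=5: vr[B=1024/655 E=3072/3121 H=512/263] → run E
t=6: vr[B=1024/655 E=4096/3121 H=512/263] → run E
t=7: vr[B=1024/655 E=5120/3121 H=512/263] → run B
t=8: vr[B=2048/655 E=5120/3121 H=512/263] → run E
t=9: vr[B=2048/655 E=6144/3121 H=512/263] → run H
t=10: vr[B=2048/655 E=6144/3121 H=1024/263] → run E
t=11: vr[B=2048/655 H=1024/263] → run B
t=12: vr[H=1024/263] → run H
t=13: vr[H=1536/263] → run H
t=14: vr[H=2048/263] → run H
t=15: vr[H=2560/263] → run H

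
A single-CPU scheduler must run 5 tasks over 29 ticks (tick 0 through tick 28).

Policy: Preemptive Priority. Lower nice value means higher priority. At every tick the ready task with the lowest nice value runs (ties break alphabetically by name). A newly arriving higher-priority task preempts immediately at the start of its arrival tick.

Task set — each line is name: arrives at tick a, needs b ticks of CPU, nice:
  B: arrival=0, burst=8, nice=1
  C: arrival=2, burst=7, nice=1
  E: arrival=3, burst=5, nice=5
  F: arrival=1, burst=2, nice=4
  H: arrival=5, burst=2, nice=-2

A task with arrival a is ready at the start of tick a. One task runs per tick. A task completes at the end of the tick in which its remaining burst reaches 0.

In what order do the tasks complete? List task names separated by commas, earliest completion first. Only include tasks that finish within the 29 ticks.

t=0: ready={B} → run B
t=1: ready={B,F} → run B
t=2: ready={B,C,F} → run B
t=3: ready={B,C,E,F} → run B
t=4: ready={B,C,E,F} → run B
t=5: ready={B,C,E,F,H} → run H
t=6: ready={B,C,E,F,H} → run H
t=7: ready={B,C,E,F} → run B
t=8: ready={B,C,E,F} → run B
t=9: ready={B,C,E,F} → run B
t=10: ready={C,E,F} → run C
t=11: ready={C,E,F} → run C
t=12: ready={C,E,F} → run C
t=13: ready={C,E,F} → run C
t=14: ready={C,E,F} → run C
t=15: ready={C,E,F} → run C
t=16: ready={C,E,F} → run C
t=17: ready={E,F} → run F
t=18: ready={E,F} → run F
t=19: ready={E} → run E
t=20: ready={E} → run E
t=21: ready={E} → run E
t=22: ready={E} → run E
t=23: ready={E} → run E
t=24: (idle)
t=25: (idle)
t=26: (idle)
t=27: (idle)
t=28: (idle)

completion order = H, B, C, F, E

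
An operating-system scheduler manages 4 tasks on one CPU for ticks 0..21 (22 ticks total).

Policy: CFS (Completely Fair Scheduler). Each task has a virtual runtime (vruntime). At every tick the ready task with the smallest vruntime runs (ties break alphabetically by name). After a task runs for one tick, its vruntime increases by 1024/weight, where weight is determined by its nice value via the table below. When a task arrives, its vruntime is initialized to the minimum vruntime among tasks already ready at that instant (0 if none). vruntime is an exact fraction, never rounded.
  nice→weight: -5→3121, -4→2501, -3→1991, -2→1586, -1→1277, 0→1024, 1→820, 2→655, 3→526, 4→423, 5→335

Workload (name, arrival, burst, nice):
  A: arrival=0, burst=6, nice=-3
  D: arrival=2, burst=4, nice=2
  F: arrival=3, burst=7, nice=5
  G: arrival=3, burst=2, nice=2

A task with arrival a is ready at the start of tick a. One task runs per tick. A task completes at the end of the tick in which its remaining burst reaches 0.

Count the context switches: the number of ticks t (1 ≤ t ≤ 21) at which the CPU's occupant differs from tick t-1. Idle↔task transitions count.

t=0: vr[A=0] → run A
t=1: vr[A=1024/1991] → run A
t=2: vr[A=2048/1991 D=2048/1991] → run A
t=3: vr[A=3072/1991 D=2048/1991 F=2048/1991 G=2048/1991] → run D
t=4: vr[A=3072/1991 D=3380224/1304105 F=2048/1991 G=2048/1991] → run F
t=5: vr[A=3072/1991 D=3380224/1304105 F=2724864/666985 G=2048/1991] → run G
t=6: vr[A=3072/1991 D=3380224/1304105 F=2724864/666985 G=3380224/1304105] → run A
t=7: vr[A=4096/1991 D=3380224/1304105 F=2724864/666985 G=3380224/1304105] → run A
t=8: vr[A=5120/1991 D=3380224/1304105 F=2724864/666985 G=3380224/1304105] → run A
t=9: vr[D=3380224/1304105 F=2724864/666985 G=3380224/1304105] → run D
t=10: vr[D=5419008/1304105 F=2724864/666985 G=3380224/1304105] → run G
t=11: vr[D=5419008/1304105 F=2724864/666985] → run F
t=12: vr[D=5419008/1304105 F=4763648/666985] → run D
t=13: vr[D=7457792/1304105 F=4763648/666985] → run D
t=14: vr[F=4763648/666985] → run F
t=15: vr[F=6802432/666985] → run F
t=16: vr[F=8841216/666985] → run F
t=17: vr[F=2176000/133397] → run F
t=18: vr[F=12918784/666985] → run F
t=19: (idle)
t=20: (idle)
t=21: (idle)

context switches = 10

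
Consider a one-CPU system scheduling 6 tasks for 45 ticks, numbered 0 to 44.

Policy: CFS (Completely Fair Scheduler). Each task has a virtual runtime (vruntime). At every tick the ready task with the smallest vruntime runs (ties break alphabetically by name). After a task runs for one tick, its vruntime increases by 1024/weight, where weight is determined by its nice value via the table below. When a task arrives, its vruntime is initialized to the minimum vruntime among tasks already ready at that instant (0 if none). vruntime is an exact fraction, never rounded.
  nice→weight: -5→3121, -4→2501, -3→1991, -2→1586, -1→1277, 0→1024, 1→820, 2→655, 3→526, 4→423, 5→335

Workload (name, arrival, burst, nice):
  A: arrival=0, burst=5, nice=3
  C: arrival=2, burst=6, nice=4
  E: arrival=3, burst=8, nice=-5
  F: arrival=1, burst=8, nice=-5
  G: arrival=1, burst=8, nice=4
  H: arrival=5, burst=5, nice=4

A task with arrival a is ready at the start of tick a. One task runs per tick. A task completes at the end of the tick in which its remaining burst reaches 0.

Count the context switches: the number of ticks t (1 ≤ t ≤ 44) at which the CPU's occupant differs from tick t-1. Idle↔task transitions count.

context switches = 37

t=0: vr[A=0] → run A
t=1: vr[A=512/263 F=512/263 G=512/263] → run A
t=2: vr[A=1024/263 C=512/263 F=512/263 G=512/263] → run C
t=3: vr[A=1024/263 C=485888/111249 E=512/263 F=512/263 G=512/263] → run E
t=4: vr[A=1024/263 C=485888/111249 E=1867264/820823 F=512/263 G=512/263] → run F
t=5: vr[A=1024/263 C=485888/111249 E=1867264/820823 F=1867264/820823 G=512/263 H=512/263] → run G
t=6: vr[A=1024/263 C=485888/111249 E=1867264/820823 F=1867264/820823 G=485888/111249 H=512/263] → run H
t=7: vr[A=1024/263 C=485888/111249 E=1867264/820823 F=1867264/820823 G=485888/111249 H=485888/111249] → run E
t=8: vr[A=1024/263 C=485888/111249 E=2136576/820823 F=1867264/820823 G=485888/111249 H=485888/111249] → run F
t=9: vr[A=1024/263 C=485888/111249 E=2136576/820823 F=2136576/820823 G=485888/111249 H=485888/111249] → run E
t=10: vr[A=1024/263 C=485888/111249 E=2405888/820823 F=2136576/820823 G=485888/111249 H=485888/111249] → run F
t=11: vr[A=1024/263 C=485888/111249 E=2405888/820823 F=2405888/820823 G=485888/111249 H=485888/111249] → run E
t=12: vr[A=1024/263 C=485888/111249 E=2675200/820823 F=2405888/820823 G=485888/111249 H=485888/111249] → run F
t=13: vr[A=1024/263 C=485888/111249 E=2675200/820823 F=2675200/820823 G=485888/111249 H=485888/111249] → run E
t=14: vr[A=1024/263 C=485888/111249 E=2944512/820823 F=2675200/820823 G=485888/111249 H=485888/111249] → run F
t=15: vr[A=1024/263 C=485888/111249 E=2944512/820823 F=2944512/820823 G=485888/111249 H=485888/111249] → run E
t=16: vr[A=1024/263 C=485888/111249 E=3213824/820823 F=2944512/820823 G=485888/111249 H=485888/111249] → run F
t=17: vr[A=1024/263 C=485888/111249 E=3213824/820823 F=3213824/820823 G=485888/111249 H=485888/111249] → run A
t=18: vr[A=1536/263 C=485888/111249 E=3213824/820823 F=3213824/820823 G=485888/111249 H=485888/111249] → run E
t=19: vr[A=1536/263 C=485888/111249 E=3483136/820823 F=3213824/820823 G=485888/111249 H=485888/111249] → run F
t=20: vr[A=1536/263 C=485888/111249 E=3483136/820823 F=3483136/820823 G=485888/111249 H=485888/111249] → run E
t=21: vr[A=1536/263 C=485888/111249 F=3483136/820823 G=485888/111249 H=485888/111249] → run F
t=22: vr[A=1536/263 C=485888/111249 G=485888/111249 H=485888/111249] → run C
t=23: vr[A=1536/263 C=755200/111249 G=485888/111249 H=485888/111249] → run G
t=24: vr[A=1536/263 C=755200/111249 G=755200/111249 H=485888/111249] → run H
t=25: vr[A=1536/263 C=755200/111249 G=755200/111249 H=755200/111249] → run A
t=26: vr[A=2048/263 C=755200/111249 G=755200/111249 H=755200/111249] → run C
t=27: vr[A=2048/263 C=341504/37083 G=755200/111249 H=755200/111249] → run G
t=28: vr[A=2048/263 C=341504/37083 G=341504/37083 H=755200/111249] → run H
t=29: vr[A=2048/263 C=341504/37083 G=341504/37083 H=341504/37083] → run A
t=30: vr[C=341504/37083 G=341504/37083 H=341504/37083] → run C
t=31: vr[C=1293824/111249 G=341504/37083 H=341504/37083] → run G
t=32: vr[C=1293824/111249 G=1293824/111249 H=341504/37083] → run H
t=33: vr[C=1293824/111249 G=1293824/111249 H=1293824/111249] → run C
t=34: vr[C=1563136/111249 G=1293824/111249 H=1293824/111249] → run G
t=35: vr[C=1563136/111249 G=1563136/111249 H=1293824/111249] → run H
t=36: vr[C=1563136/111249 G=1563136/111249] → run C
t=37: vr[G=1563136/111249] → run G
t=38: vr[G=610816/37083] → run G
t=39: vr[G=2101760/111249] → run G
t=40: (idle)
t=41: (idle)
t=42: (idle)
t=43: (idle)
t=44: (idle)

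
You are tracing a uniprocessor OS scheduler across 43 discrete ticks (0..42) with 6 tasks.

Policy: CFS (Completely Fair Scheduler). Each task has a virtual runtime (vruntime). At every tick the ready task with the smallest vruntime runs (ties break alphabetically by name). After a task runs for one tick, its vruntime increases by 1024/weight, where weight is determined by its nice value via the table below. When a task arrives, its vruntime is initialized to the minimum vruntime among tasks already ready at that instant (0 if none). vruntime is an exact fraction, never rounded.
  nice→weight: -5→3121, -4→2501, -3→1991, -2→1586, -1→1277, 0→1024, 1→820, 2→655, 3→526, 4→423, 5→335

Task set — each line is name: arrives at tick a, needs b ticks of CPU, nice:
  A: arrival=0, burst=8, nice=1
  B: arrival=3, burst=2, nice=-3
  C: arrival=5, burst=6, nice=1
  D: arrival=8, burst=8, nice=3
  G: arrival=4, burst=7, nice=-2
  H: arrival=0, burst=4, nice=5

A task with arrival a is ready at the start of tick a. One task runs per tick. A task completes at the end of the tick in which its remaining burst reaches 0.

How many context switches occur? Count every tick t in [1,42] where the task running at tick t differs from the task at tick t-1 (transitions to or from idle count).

t=0: vr[A=0 H=0] → run A
t=1: vr[A=256/205 H=0] → run H
t=2: vr[A=256/205 H=1024/335] → run A
t=3: vr[A=512/205 B=512/205 H=1024/335] → run A
t=4: vr[A=768/205 B=512/205 G=512/205 H=1024/335] → run B
t=5: vr[A=768/205 B=1229312/408155 C=512/205 G=512/205 H=1024/335] → run C
t=6: vr[A=768/205 B=1229312/408155 C=768/205 G=512/205 H=1024/335] → run G
t=7: vr[A=768/205 B=1229312/408155 C=768/205 G=510976/162565 H=1024/335] → run B
t=8: vr[A=768/205 C=768/205 D=1024/335 G=510976/162565 H=1024/335] → run D
t=9: vr[A=768/205 C=768/205 D=440832/88105 G=510976/162565 H=1024/335] → run H
t=10: vr[A=768/205 C=768/205 D=440832/88105 G=510976/162565 H=2048/335] → run G
t=11: vr[A=768/205 C=768/205 D=440832/88105 G=615936/162565 H=2048/335] → run A
t=12: vr[A=1024/205 C=768/205 D=440832/88105 G=615936/162565 H=2048/335] → run C
t=13: vr[A=1024/205 C=1024/205 D=440832/88105 G=615936/162565 H=2048/335] → run G
t=14: vr[A=1024/205 C=1024/205 D=440832/88105 G=720896/162565 H=2048/335] → run G
t=15: vr[A=1024/205 C=1024/205 D=440832/88105 G=825856/162565 H=2048/335] → run A
t=16: vr[A=256/41 C=1024/205 D=440832/88105 G=825856/162565 H=2048/335] → run C
t=17: vr[A=256/41 C=256/41 D=440832/88105 G=825856/162565 H=2048/335] → run D
t=18: vr[A=256/41 C=256/41 D=612352/88105 G=825856/162565 H=2048/335] → run G
t=19: vr[A=256/41 C=256/41 D=612352/88105 G=930816/162565 H=2048/335] → run G
t=20: vr[A=256/41 C=256/41 D=612352/88105 G=1035776/162565 H=2048/335] → run H
t=21: vr[A=256/41 C=256/41 D=612352/88105 G=1035776/162565 H=3072/335] → run A
t=22: vr[A=1536/205 C=256/41 D=612352/88105 G=1035776/162565 H=3072/335] → run C
t=23: vr[A=1536/205 C=1536/205 D=612352/88105 G=1035776/162565 H=3072/335] → run G
t=24: vr[A=1536/205 C=1536/205 D=612352/88105 H=3072/335] → run D
t=25: vr[A=1536/205 C=1536/205 D=783872/88105 H=3072/335] → run A
t=26: vr[A=1792/205 C=1536/205 D=783872/88105 H=3072/335] → run C
t=27: vr[A=1792/205 C=1792/205 D=783872/88105 H=3072/335] → run A
t=28: vr[C=1792/205 D=783872/88105 H=3072/335] → run C
t=29: vr[D=783872/88105 H=3072/335] → run D
t=30: vr[D=955392/88105 H=3072/335] → run H
t=31: vr[D=955392/88105] → run D
t=32: vr[D=1126912/88105] → run D
t=33: vr[D=1298432/88105] → run D
t=34: vr[D=1469952/88105] → run D
t=35: (idle)
t=36: (idle)
t=37: (idle)
t=38: (idle)
t=39: (idle)
t=40: (idle)
t=41: (idle)
t=42: (idle)

context switches = 29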